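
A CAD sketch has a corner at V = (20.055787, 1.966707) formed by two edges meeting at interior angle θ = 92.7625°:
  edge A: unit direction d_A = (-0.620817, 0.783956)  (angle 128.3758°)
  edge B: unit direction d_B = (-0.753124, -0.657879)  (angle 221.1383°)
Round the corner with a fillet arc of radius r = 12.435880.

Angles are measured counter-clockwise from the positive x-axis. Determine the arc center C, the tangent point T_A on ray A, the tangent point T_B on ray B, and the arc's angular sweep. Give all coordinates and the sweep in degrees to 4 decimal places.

center=(2.9497,3.5364) T_A=(12.6989,11.2568) T_B=(11.1311,-5.8293) sweep=87.2375

bisector direction at 174.7571° = (-0.995816,0.091379)
center distance |VC| = r/sin(θ/2) = 12.435880/sin(46.3813°) = 17.177908
C = V + |VC|·bis = (2.9497,3.5364)
T_A = V + ((C−V)·d_A)·d_A = V + 11.8503·d_A = (12.6989,11.2568)
T_B = V + ((C−V)·d_B)·d_B = V + 11.8503·d_B = (11.1311,-5.8293)
sweep = 180° − θ = 87.2375°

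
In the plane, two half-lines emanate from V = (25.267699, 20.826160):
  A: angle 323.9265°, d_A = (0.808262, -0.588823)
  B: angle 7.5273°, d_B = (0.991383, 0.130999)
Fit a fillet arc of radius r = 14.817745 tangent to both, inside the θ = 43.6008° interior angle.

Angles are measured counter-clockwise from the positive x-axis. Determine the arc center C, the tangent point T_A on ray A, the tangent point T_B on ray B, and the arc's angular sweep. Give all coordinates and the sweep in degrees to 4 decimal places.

center=(63.9358,10.9891) T_A=(55.2108,-0.9875) T_B=(61.9947,25.6792) sweep=136.3992

bisector direction at 345.7269° = (0.969132,-0.246544)
center distance |VC| = r/sin(θ/2) = 14.817745/sin(21.8004°) = 39.899757
C = V + |VC|·bis = (63.9358,10.9891)
T_A = V + ((C−V)·d_A)·d_A = V + 37.0463·d_A = (55.2108,-0.9875)
T_B = V + ((C−V)·d_B)·d_B = V + 37.0463·d_B = (61.9947,25.6792)
sweep = 180° − θ = 136.3992°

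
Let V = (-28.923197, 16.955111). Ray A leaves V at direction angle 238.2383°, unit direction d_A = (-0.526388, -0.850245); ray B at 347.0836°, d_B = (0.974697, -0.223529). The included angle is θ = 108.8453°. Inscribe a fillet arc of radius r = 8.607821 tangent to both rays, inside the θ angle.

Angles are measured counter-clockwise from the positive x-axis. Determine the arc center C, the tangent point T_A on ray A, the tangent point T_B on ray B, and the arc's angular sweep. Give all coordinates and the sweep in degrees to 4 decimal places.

bisector direction at 292.6610° = (0.385277,-0.922801)
center distance |VC| = r/sin(θ/2) = 8.607821/sin(54.4226°) = 10.583419
C = V + |VC|·bis = (-24.8456,7.1887)
T_A = V + ((C−V)·d_A)·d_A = V + 6.1574·d_A = (-32.1644,11.7198)
T_B = V + ((C−V)·d_B)·d_B = V + 6.1574·d_B = (-22.9215,15.5787)
sweep = 180° − θ = 71.1547°

center=(-24.8456,7.1887) T_A=(-32.1644,11.7198) T_B=(-22.9215,15.5787) sweep=71.1547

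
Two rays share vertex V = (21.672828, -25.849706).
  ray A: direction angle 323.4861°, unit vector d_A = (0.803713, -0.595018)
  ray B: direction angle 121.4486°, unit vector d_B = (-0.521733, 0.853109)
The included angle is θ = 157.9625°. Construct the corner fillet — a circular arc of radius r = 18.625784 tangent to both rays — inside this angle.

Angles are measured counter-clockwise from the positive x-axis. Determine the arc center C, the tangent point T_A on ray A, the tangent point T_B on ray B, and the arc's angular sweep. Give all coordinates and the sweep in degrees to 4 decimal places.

bisector direction at 42.4674° = (0.737662,0.675170)
center distance |VC| = r/sin(θ/2) = 18.625784/sin(78.9813°) = 18.975605
C = V + |VC|·bis = (35.6704,-13.0379)
T_A = V + ((C−V)·d_A)·d_A = V + 3.6268·d_A = (24.5877,-28.0077)
T_B = V + ((C−V)·d_B)·d_B = V + 3.6268·d_B = (19.7806,-22.7556)
sweep = 180° − θ = 22.0375°

center=(35.6704,-13.0379) T_A=(24.5877,-28.0077) T_B=(19.7806,-22.7556) sweep=22.0375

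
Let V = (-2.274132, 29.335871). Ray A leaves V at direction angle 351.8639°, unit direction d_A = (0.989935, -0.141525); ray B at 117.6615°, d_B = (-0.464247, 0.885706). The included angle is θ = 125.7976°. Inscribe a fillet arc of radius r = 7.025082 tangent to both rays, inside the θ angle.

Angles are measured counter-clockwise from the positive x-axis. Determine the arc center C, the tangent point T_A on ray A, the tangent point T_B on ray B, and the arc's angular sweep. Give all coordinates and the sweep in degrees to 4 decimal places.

center=(2.2790,35.7814) T_A=(1.2848,28.8271) T_B=(-3.9431,32.5201) sweep=54.2024

bisector direction at 54.7627° = (0.576964,0.816769)
center distance |VC| = r/sin(θ/2) = 7.025082/sin(62.8988°) = 7.891548
C = V + |VC|·bis = (2.2790,35.7814)
T_A = V + ((C−V)·d_A)·d_A = V + 3.5951·d_A = (1.2848,28.8271)
T_B = V + ((C−V)·d_B)·d_B = V + 3.5951·d_B = (-3.9431,32.5201)
sweep = 180° − θ = 54.2024°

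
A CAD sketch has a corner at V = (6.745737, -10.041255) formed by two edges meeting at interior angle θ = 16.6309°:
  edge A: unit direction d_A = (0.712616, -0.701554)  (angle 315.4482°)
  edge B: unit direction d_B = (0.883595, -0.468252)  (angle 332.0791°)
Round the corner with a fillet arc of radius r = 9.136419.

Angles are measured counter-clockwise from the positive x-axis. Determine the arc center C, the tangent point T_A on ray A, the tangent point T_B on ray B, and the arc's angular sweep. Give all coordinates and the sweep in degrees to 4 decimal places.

bisector direction at 323.7636° = (0.806585,-0.591118)
center distance |VC| = r/sin(θ/2) = 9.136419/sin(8.3155°) = 63.174028
C = V + |VC|·bis = (57.7010,-47.3845)
T_A = V + ((C−V)·d_A)·d_A = V + 62.5099·d_A = (51.2913,-53.8953)
T_B = V + ((C−V)·d_B)·d_B = V + 62.5099·d_B = (61.9791,-39.3116)
sweep = 180° − θ = 163.3691°

center=(57.7010,-47.3845) T_A=(51.2913,-53.8953) T_B=(61.9791,-39.3116) sweep=163.3691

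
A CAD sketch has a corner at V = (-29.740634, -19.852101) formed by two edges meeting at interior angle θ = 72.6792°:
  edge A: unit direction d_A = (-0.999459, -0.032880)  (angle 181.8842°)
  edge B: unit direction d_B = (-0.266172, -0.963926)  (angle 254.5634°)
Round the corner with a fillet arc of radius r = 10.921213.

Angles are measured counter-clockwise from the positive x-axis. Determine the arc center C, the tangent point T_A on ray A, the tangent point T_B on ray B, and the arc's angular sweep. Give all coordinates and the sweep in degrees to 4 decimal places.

center=(-44.2194,-31.2555) T_A=(-44.5785,-20.3402) T_B=(-33.6922,-34.1625) sweep=107.3208

bisector direction at 218.2238° = (-0.785600,-0.618735)
center distance |VC| = r/sin(θ/2) = 10.921213/sin(36.3396°) = 18.430248
C = V + |VC|·bis = (-44.2194,-31.2555)
T_A = V + ((C−V)·d_A)·d_A = V + 14.8459·d_A = (-44.5785,-20.3402)
T_B = V + ((C−V)·d_B)·d_B = V + 14.8459·d_B = (-33.6922,-34.1625)
sweep = 180° − θ = 107.3208°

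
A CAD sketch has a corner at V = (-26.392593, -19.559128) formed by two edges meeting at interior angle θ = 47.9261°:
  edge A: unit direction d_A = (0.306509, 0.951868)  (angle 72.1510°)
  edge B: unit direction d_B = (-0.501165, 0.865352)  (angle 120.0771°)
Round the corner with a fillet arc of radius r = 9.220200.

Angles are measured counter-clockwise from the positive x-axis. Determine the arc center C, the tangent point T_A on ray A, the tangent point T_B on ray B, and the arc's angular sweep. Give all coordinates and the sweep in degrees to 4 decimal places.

center=(-28.8105,3.0134) T_A=(-20.0341,0.1873) T_B=(-36.7892,-1.6075) sweep=132.0739

bisector direction at 96.1140° = (-0.106508,0.994312)
center distance |VC| = r/sin(θ/2) = 9.220200/sin(23.9630°) = 22.701610
C = V + |VC|·bis = (-28.8105,3.0134)
T_A = V + ((C−V)·d_A)·d_A = V + 20.7449·d_A = (-20.0341,0.1873)
T_B = V + ((C−V)·d_B)·d_B = V + 20.7449·d_B = (-36.7892,-1.6075)
sweep = 180° − θ = 132.0739°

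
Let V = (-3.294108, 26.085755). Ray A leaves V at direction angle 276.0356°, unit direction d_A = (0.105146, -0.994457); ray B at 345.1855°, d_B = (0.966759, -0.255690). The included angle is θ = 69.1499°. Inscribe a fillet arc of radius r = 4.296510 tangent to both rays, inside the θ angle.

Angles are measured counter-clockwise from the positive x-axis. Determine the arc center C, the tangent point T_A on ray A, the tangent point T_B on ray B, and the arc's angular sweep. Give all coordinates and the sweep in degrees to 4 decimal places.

center=(1.6341,20.3381) T_A=(-2.6386,19.8863) T_B=(2.7326,24.4918) sweep=110.8501

bisector direction at 310.6105° = (0.650914,-0.759151)
center distance |VC| = r/sin(θ/2) = 4.296510/sin(34.5750°) = 7.571159
C = V + |VC|·bis = (1.6341,20.3381)
T_A = V + ((C−V)·d_A)·d_A = V + 6.2340·d_A = (-2.6386,19.8863)
T_B = V + ((C−V)·d_B)·d_B = V + 6.2340·d_B = (2.7326,24.4918)
sweep = 180° − θ = 110.8501°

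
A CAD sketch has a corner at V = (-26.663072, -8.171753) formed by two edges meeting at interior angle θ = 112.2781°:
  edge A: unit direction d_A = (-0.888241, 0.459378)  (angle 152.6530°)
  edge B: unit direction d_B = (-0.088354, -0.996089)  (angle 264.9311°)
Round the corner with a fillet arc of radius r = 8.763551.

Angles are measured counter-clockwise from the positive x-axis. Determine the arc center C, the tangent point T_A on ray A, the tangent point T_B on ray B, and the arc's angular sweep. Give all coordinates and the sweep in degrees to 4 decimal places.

center=(-35.9119,-13.2547) T_A=(-31.8861,-5.4705) T_B=(-27.1826,-14.0290) sweep=67.7219

bisector direction at 208.7921° = (-0.876374,-0.481632)
center distance |VC| = r/sin(θ/2) = 8.763551/sin(56.1390°) = 10.553508
C = V + |VC|·bis = (-35.9119,-13.2547)
T_A = V + ((C−V)·d_A)·d_A = V + 5.8802·d_A = (-31.8861,-5.4705)
T_B = V + ((C−V)·d_B)·d_B = V + 5.8802·d_B = (-27.1826,-14.0290)
sweep = 180° − θ = 67.7219°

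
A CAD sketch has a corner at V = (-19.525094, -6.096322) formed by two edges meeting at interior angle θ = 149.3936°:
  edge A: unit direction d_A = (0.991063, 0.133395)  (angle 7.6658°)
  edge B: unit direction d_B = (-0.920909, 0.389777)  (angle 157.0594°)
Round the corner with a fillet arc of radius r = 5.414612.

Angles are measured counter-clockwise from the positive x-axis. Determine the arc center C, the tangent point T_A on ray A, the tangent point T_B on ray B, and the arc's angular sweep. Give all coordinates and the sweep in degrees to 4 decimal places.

bisector direction at 82.3626° = (0.132903,0.991129)
center distance |VC| = r/sin(θ/2) = 5.414612/sin(74.6968°) = 5.613657
C = V + |VC|·bis = (-18.7790,-0.5325)
T_A = V + ((C−V)·d_A)·d_A = V + 1.4816·d_A = (-18.0567,-5.8987)
T_B = V + ((C−V)·d_B)·d_B = V + 1.4816·d_B = (-20.8895,-5.5188)
sweep = 180° − θ = 30.6064°

center=(-18.7790,-0.5325) T_A=(-18.0567,-5.8987) T_B=(-20.8895,-5.5188) sweep=30.6064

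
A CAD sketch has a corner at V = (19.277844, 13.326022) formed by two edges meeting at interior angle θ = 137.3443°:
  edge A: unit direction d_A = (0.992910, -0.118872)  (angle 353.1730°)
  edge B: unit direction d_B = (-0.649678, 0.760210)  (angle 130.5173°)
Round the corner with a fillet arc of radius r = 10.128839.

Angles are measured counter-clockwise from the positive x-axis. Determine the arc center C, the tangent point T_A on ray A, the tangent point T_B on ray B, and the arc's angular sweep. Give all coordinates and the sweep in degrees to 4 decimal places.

center=(24.4086,22.9129) T_A=(23.2045,12.8559) T_B=(16.7085,16.3325) sweep=42.6557

bisector direction at 61.8452° = (0.471856,0.881676)
center distance |VC| = r/sin(θ/2) = 10.128839/sin(68.6722°) = 10.873517
C = V + |VC|·bis = (24.4086,22.9129)
T_A = V + ((C−V)·d_A)·d_A = V + 3.9547·d_A = (23.2045,12.8559)
T_B = V + ((C−V)·d_B)·d_B = V + 3.9547·d_B = (16.7085,16.3325)
sweep = 180° − θ = 42.6557°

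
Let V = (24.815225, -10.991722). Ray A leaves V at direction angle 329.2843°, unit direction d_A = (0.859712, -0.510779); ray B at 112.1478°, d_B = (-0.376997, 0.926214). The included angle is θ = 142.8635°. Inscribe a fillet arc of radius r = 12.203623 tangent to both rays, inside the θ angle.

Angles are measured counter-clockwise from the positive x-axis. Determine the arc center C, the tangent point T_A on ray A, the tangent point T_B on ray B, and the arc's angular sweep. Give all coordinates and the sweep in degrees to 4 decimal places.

bisector direction at 40.7160° = (0.757952,0.652311)
center distance |VC| = r/sin(θ/2) = 12.203623/sin(71.4317°) = 12.873767
C = V + |VC|·bis = (34.5729,-2.5940)
T_A = V + ((C−V)·d_A)·d_A = V + 4.0994·d_A = (28.3396,-13.0856)
T_B = V + ((C−V)·d_B)·d_B = V + 4.0994·d_B = (23.2697,-7.1948)
sweep = 180° − θ = 37.1365°

center=(34.5729,-2.5940) T_A=(28.3396,-13.0856) T_B=(23.2697,-7.1948) sweep=37.1365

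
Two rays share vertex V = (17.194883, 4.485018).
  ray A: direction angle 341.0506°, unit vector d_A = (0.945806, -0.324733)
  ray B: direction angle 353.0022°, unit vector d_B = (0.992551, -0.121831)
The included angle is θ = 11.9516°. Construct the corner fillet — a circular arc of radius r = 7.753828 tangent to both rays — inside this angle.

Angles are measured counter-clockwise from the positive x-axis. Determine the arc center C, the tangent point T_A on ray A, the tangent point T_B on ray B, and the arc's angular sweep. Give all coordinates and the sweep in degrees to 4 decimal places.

bisector direction at 347.0264° = (0.974474,-0.224502)
center distance |VC| = r/sin(θ/2) = 7.753828/sin(5.9758°) = 74.478410
C = V + |VC|·bis = (89.7721,-12.2355)
T_A = V + ((C−V)·d_A)·d_A = V + 74.0737·d_A = (87.2542,-19.5692)
T_B = V + ((C−V)·d_B)·d_B = V + 74.0737·d_B = (90.7168,-4.5395)
sweep = 180° − θ = 168.0484°

center=(89.7721,-12.2355) T_A=(87.2542,-19.5692) T_B=(90.7168,-4.5395) sweep=168.0484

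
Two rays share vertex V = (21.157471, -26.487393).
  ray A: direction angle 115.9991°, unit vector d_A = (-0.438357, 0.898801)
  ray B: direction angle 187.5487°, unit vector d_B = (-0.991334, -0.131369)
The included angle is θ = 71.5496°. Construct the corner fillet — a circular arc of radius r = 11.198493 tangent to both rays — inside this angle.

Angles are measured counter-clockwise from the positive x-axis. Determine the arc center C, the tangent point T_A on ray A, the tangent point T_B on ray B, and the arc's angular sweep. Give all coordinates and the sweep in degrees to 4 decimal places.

center=(4.2795,-17.4276) T_A=(14.3447,-12.5187) T_B=(5.7507,-28.5291) sweep=108.4504

bisector direction at 151.7739° = (-0.881088,0.472952)
center distance |VC| = r/sin(θ/2) = 11.198493/sin(35.7748°) = 19.155792
C = V + |VC|·bis = (4.2795,-17.4276)
T_A = V + ((C−V)·d_A)·d_A = V + 15.5415·d_A = (14.3447,-12.5187)
T_B = V + ((C−V)·d_B)·d_B = V + 15.5415·d_B = (5.7507,-28.5291)
sweep = 180° − θ = 108.4504°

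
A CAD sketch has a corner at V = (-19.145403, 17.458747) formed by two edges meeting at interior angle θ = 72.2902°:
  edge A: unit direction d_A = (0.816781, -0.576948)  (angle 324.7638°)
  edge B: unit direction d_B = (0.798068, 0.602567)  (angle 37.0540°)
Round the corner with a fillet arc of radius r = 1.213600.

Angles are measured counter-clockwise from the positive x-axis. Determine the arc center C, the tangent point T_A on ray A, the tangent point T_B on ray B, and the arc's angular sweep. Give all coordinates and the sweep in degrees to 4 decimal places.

bisector direction at 0.9089° = (0.999874,0.015863)
center distance |VC| = r/sin(θ/2) = 1.213600/sin(36.1451°) = 2.057534
C = V + |VC|·bis = (-17.0881,17.4914)
T_A = V + ((C−V)·d_A)·d_A = V + 1.6615·d_A = (-17.7883,16.5001)
T_B = V + ((C−V)·d_B)·d_B = V + 1.6615·d_B = (-17.8194,18.4599)
sweep = 180° − θ = 107.7098°

center=(-17.0881,17.4914) T_A=(-17.7883,16.5001) T_B=(-17.8194,18.4599) sweep=107.7098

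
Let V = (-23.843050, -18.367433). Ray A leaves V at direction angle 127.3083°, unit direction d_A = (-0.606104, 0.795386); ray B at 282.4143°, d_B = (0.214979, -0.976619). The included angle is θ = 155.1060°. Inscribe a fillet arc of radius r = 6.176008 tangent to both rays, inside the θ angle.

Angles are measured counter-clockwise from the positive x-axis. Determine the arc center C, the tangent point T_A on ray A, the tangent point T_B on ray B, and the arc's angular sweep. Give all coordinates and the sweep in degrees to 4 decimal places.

bisector direction at 204.8613° = (-0.907328,-0.420423)
center distance |VC| = r/sin(θ/2) = 6.176008/sin(77.5530°) = 6.324664
C = V + |VC|·bis = (-29.5816,-21.0265)
T_A = V + ((C−V)·d_A)·d_A = V + 1.3632·d_A = (-24.6693,-17.2832)
T_B = V + ((C−V)·d_B)·d_B = V + 1.3632·d_B = (-23.5500,-19.6988)
sweep = 180° − θ = 24.8940°

center=(-29.5816,-21.0265) T_A=(-24.6693,-17.2832) T_B=(-23.5500,-19.6988) sweep=24.8940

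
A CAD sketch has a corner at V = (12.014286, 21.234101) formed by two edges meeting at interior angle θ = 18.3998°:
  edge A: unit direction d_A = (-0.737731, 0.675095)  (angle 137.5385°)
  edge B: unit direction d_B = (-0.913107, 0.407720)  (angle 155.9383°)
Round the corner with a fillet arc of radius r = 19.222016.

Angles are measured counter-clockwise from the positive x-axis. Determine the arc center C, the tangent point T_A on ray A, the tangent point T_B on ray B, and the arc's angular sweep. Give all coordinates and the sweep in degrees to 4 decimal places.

bisector direction at 146.7384° = (-0.836175,0.548463)
center distance |VC| = r/sin(θ/2) = 19.222016/sin(9.1999°) = 120.228173
C = V + |VC|·bis = (-88.5175,87.1747)
T_A = V + ((C−V)·d_A)·d_A = V + 118.6816·d_A = (-75.5408,101.3554)
T_B = V + ((C−V)·d_B)·d_B = V + 118.6816·d_B = (-96.3547,69.6230)
sweep = 180° − θ = 161.6002°

center=(-88.5175,87.1747) T_A=(-75.5408,101.3554) T_B=(-96.3547,69.6230) sweep=161.6002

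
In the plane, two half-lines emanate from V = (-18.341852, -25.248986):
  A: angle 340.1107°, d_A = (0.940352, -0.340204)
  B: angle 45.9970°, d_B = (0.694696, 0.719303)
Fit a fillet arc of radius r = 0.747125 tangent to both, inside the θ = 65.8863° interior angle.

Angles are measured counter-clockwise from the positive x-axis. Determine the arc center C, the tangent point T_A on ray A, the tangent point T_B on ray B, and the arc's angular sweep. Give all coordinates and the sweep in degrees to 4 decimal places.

center=(-17.0035,-24.9387) T_A=(-17.2577,-25.6412) T_B=(-17.5409,-24.4196) sweep=114.1137

bisector direction at 13.0539° = (0.974158,0.225867)
center distance |VC| = r/sin(θ/2) = 0.747125/sin(32.9432°) = 1.373880
C = V + |VC|·bis = (-17.0035,-24.9387)
T_A = V + ((C−V)·d_A)·d_A = V + 1.1530·d_A = (-17.2577,-25.6412)
T_B = V + ((C−V)·d_B)·d_B = V + 1.1530·d_B = (-17.5409,-24.4196)
sweep = 180° − θ = 114.1137°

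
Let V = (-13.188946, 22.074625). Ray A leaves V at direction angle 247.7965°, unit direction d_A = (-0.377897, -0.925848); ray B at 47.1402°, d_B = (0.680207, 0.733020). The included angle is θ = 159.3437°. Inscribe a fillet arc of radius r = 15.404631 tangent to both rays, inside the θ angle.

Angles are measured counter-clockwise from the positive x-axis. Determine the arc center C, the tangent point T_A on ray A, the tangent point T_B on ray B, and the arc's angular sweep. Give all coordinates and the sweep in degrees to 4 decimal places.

center=(0.0125,13.6541) T_A=(-14.2498,19.4755) T_B=(-11.2794,24.1324) sweep=20.6563

bisector direction at 327.4684° = (0.843095,-0.537765)
center distance |VC| = r/sin(θ/2) = 15.404631/sin(79.6719°) = 15.658342
C = V + |VC|·bis = (0.0125,13.6541)
T_A = V + ((C−V)·d_A)·d_A = V + 2.8073·d_A = (-14.2498,19.4755)
T_B = V + ((C−V)·d_B)·d_B = V + 2.8073·d_B = (-11.2794,24.1324)
sweep = 180° − θ = 20.6563°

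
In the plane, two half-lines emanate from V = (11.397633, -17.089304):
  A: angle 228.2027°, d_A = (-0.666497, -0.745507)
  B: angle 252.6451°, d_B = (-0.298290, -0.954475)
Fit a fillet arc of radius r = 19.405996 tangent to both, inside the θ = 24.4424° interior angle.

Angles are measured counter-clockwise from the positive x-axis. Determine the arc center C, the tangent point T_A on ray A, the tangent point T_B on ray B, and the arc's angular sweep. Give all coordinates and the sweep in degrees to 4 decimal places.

bisector direction at 240.4239° = (-0.493579,-0.869701)
center distance |VC| = r/sin(θ/2) = 19.405996/sin(12.2212°) = 91.673309
C = V + |VC|·bis = (-33.8504,-96.8177)
T_A = V + ((C−V)·d_A)·d_A = V + 89.5958·d_A = (-48.3177,-83.8836)
T_B = V + ((C−V)·d_B)·d_B = V + 89.5958·d_B = (-15.3279,-102.6063)
sweep = 180° − θ = 155.5576°

center=(-33.8504,-96.8177) T_A=(-48.3177,-83.8836) T_B=(-15.3279,-102.6063) sweep=155.5576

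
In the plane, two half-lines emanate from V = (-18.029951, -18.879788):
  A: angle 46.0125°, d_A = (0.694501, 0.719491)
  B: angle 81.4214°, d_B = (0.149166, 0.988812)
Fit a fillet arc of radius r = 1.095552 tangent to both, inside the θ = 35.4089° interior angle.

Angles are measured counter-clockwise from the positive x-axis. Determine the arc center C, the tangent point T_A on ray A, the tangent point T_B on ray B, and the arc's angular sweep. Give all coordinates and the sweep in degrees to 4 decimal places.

bisector direction at 63.7170° = (0.442806,0.896617)
center distance |VC| = r/sin(θ/2) = 1.095552/sin(17.7045°) = 3.602521
C = V + |VC|·bis = (-16.4347,-15.6497)
T_A = V + ((C−V)·d_A)·d_A = V + 3.4319·d_A = (-15.6465,-16.4106)
T_B = V + ((C−V)·d_B)·d_B = V + 3.4319·d_B = (-17.5180,-15.4863)
sweep = 180° − θ = 144.5911°

center=(-16.4347,-15.6497) T_A=(-15.6465,-16.4106) T_B=(-17.5180,-15.4863) sweep=144.5911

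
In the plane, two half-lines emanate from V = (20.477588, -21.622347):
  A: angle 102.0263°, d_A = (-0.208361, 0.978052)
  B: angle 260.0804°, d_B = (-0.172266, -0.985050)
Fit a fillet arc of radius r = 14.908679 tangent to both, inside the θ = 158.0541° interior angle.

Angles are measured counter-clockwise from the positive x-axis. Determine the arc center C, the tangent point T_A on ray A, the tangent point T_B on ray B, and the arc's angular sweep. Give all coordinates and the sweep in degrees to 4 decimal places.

center=(5.2938,-21.9015) T_A=(19.8753,-18.7951) T_B=(19.9796,-24.4698) sweep=21.9459

bisector direction at 181.0533° = (-0.999831,-0.018383)
center distance |VC| = r/sin(θ/2) = 14.908679/sin(79.0271°) = 15.186328
C = V + |VC|·bis = (5.2938,-21.9015)
T_A = V + ((C−V)·d_A)·d_A = V + 2.8906·d_A = (19.8753,-18.7951)
T_B = V + ((C−V)·d_B)·d_B = V + 2.8906·d_B = (19.9796,-24.4698)
sweep = 180° − θ = 21.9459°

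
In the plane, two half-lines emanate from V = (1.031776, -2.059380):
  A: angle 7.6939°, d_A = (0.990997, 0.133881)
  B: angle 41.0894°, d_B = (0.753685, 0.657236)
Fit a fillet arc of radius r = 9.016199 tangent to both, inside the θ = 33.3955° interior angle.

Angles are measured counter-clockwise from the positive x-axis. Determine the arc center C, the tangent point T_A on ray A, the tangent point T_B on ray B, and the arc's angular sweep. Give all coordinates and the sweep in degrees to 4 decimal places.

bisector direction at 24.3917° = (0.910744,0.412972)
center distance |VC| = r/sin(θ/2) = 9.016199/sin(16.6977°) = 31.380022
C = V + |VC|·bis = (29.6109,10.8997)
T_A = V + ((C−V)·d_A)·d_A = V + 30.0568·d_A = (30.8180,1.9647)
T_B = V + ((C−V)·d_B)·d_B = V + 30.0568·d_B = (23.6852,17.6951)
sweep = 180° − θ = 146.6045°

center=(29.6109,10.8997) T_A=(30.8180,1.9647) T_B=(23.6852,17.6951) sweep=146.6045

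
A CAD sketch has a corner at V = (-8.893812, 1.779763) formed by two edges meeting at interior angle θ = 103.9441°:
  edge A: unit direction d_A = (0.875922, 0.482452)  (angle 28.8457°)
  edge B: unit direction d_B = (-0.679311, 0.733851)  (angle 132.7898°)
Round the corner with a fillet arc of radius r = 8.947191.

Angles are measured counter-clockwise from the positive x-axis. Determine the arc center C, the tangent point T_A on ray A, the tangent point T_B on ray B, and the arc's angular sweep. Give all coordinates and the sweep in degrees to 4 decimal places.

bisector direction at 80.8178° = (0.159575,0.987186)
center distance |VC| = r/sin(θ/2) = 8.947191/sin(51.9721°) = 11.358479
C = V + |VC|·bis = (-7.0813,12.9927)
T_A = V + ((C−V)·d_A)·d_A = V + 6.9973·d_A = (-2.7647,5.1556)
T_B = V + ((C−V)·d_B)·d_B = V + 6.9973·d_B = (-13.6472,6.9148)
sweep = 180° − θ = 76.0559°

center=(-7.0813,12.9927) T_A=(-2.7647,5.1556) T_B=(-13.6472,6.9148) sweep=76.0559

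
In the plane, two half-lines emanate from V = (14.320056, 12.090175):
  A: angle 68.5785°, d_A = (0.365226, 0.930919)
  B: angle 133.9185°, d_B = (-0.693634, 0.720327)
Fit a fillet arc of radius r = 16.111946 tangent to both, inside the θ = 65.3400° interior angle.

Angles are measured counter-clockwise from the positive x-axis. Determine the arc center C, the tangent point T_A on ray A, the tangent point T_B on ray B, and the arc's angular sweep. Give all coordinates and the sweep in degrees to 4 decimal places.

center=(8.4978,41.3648) T_A=(23.4967,35.4803) T_B=(-3.1081,30.1890) sweep=114.6600

bisector direction at 101.2485° = (-0.195065,0.980790)
center distance |VC| = r/sin(θ/2) = 16.111946/sin(32.6700°) = 29.848012
C = V + |VC|·bis = (8.4978,41.3648)
T_A = V + ((C−V)·d_A)·d_A = V + 25.1259·d_A = (23.4967,35.4803)
T_B = V + ((C−V)·d_B)·d_B = V + 25.1259·d_B = (-3.1081,30.1890)
sweep = 180° − θ = 114.6600°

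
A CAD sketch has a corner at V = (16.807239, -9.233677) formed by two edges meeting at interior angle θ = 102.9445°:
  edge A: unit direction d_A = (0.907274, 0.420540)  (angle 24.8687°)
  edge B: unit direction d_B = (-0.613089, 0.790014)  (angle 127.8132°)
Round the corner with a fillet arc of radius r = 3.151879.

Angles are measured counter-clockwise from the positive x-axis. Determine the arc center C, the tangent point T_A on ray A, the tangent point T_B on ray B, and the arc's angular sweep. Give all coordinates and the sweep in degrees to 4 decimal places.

bisector direction at 76.3410° = (0.236144,0.971718)
center distance |VC| = r/sin(θ/2) = 3.151879/sin(51.4723°) = 4.028956
C = V + |VC|·bis = (17.7587,-5.3187)
T_A = V + ((C−V)·d_A)·d_A = V + 2.5096·d_A = (19.0841,-8.1783)
T_B = V + ((C−V)·d_B)·d_B = V + 2.5096·d_B = (15.2686,-7.2510)
sweep = 180° − θ = 77.0555°

center=(17.7587,-5.3187) T_A=(19.0841,-8.1783) T_B=(15.2686,-7.2510) sweep=77.0555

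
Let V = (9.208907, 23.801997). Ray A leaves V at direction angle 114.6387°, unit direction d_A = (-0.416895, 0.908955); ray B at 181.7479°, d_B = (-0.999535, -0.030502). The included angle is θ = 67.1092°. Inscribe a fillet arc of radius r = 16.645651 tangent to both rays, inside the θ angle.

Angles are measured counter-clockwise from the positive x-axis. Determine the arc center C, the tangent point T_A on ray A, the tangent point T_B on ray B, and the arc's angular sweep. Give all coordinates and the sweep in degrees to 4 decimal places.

center=(-16.3840,39.6744) T_A=(-1.2538,46.6139) T_B=(-15.8763,23.0365) sweep=112.8908

bisector direction at 148.1933° = (-0.849831,0.527055)
center distance |VC| = r/sin(θ/2) = 16.645651/sin(33.5546°) = 30.115263
C = V + |VC|·bis = (-16.3840,39.6744)
T_A = V + ((C−V)·d_A)·d_A = V + 25.0968·d_A = (-1.2538,46.6139)
T_B = V + ((C−V)·d_B)·d_B = V + 25.0968·d_B = (-15.8763,23.0365)
sweep = 180° − θ = 112.8908°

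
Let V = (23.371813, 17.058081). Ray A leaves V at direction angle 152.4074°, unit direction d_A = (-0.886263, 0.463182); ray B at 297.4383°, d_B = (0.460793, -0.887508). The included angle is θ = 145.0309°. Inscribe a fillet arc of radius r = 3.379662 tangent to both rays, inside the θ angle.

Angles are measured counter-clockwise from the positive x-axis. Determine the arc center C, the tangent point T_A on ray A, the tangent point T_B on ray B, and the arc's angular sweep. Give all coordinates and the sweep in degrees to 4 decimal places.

center=(20.8629,14.5559) T_A=(22.4283,17.5512) T_B=(23.8624,16.1132) sweep=34.9691

bisector direction at 224.9229° = (-0.708058,-0.706154)
center distance |VC| = r/sin(θ/2) = 3.379662/sin(72.5155°) = 3.543373
C = V + |VC|·bis = (20.8629,14.5559)
T_A = V + ((C−V)·d_A)·d_A = V + 1.0646·d_A = (22.4283,17.5512)
T_B = V + ((C−V)·d_B)·d_B = V + 1.0646·d_B = (23.8624,16.1132)
sweep = 180° − θ = 34.9691°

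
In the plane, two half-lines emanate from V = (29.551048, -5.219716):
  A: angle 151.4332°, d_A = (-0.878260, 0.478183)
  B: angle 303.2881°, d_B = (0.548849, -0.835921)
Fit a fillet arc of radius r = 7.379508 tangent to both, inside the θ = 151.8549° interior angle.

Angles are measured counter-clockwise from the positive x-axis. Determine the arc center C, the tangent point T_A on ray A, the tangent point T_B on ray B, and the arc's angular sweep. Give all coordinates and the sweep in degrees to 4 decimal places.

center=(24.3976,-10.8163) T_A=(27.9264,-4.3352) T_B=(30.5663,-6.7660) sweep=28.1451

bisector direction at 227.3606° = (-0.677381,-0.735632)
center distance |VC| = r/sin(θ/2) = 7.379508/sin(75.9274°) = 7.607829
C = V + |VC|·bis = (24.3976,-10.8163)
T_A = V + ((C−V)·d_A)·d_A = V + 1.8498·d_A = (27.9264,-4.3352)
T_B = V + ((C−V)·d_B)·d_B = V + 1.8498·d_B = (30.5663,-6.7660)
sweep = 180° − θ = 28.1451°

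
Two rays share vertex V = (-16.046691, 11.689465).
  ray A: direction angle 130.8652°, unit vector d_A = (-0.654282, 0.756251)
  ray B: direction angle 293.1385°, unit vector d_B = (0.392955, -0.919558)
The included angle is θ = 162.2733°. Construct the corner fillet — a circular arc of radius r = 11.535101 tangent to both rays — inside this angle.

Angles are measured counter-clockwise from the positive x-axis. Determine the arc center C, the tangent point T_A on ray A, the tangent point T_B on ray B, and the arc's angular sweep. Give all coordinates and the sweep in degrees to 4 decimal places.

center=(-25.9470,5.5026) T_A=(-17.2236,13.0498) T_B=(-15.3398,10.0354) sweep=17.7267

bisector direction at 212.0018° = (-0.848031,-0.529947)
center distance |VC| = r/sin(θ/2) = 11.535101/sin(81.1367°) = 11.674511
C = V + |VC|·bis = (-25.9470,5.5026)
T_A = V + ((C−V)·d_A)·d_A = V + 1.7988·d_A = (-17.2236,13.0498)
T_B = V + ((C−V)·d_B)·d_B = V + 1.7988·d_B = (-15.3398,10.0354)
sweep = 180° − θ = 17.7267°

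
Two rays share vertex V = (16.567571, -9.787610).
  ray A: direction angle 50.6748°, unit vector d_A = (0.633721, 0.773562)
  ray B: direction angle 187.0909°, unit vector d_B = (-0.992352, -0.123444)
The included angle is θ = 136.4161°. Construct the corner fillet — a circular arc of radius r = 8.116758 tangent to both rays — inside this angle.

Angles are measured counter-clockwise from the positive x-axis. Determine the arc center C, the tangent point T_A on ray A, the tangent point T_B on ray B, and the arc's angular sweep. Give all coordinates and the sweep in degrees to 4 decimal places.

bisector direction at 118.8829° = (-0.483020,0.875609)
center distance |VC| = r/sin(θ/2) = 8.116758/sin(68.2081°) = 8.741439
C = V + |VC|·bis = (12.3453,-2.1335)
T_A = V + ((C−V)·d_A)·d_A = V + 3.2451·d_A = (18.6241,-7.2773)
T_B = V + ((C−V)·d_B)·d_B = V + 3.2451·d_B = (13.3472,-10.1882)
sweep = 180° − θ = 43.5839°

center=(12.3453,-2.1335) T_A=(18.6241,-7.2773) T_B=(13.3472,-10.1882) sweep=43.5839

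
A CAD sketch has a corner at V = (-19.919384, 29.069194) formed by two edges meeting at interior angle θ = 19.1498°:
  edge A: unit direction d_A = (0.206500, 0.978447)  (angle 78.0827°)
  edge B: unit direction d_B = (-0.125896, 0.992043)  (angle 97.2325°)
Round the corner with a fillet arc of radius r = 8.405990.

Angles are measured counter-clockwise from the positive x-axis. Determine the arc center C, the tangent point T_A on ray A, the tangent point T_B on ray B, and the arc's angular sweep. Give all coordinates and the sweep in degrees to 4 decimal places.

bisector direction at 87.6576° = (0.040871,0.999164)
center distance |VC| = r/sin(θ/2) = 8.405990/sin(9.5749°) = 50.535964
C = V + |VC|·bis = (-17.8539,79.5629)
T_A = V + ((C−V)·d_A)·d_A = V + 49.8319·d_A = (-9.6291,77.8271)
T_B = V + ((C−V)·d_B)·d_B = V + 49.8319·d_B = (-26.1930,78.5047)
sweep = 180° − θ = 160.8502°

center=(-17.8539,79.5629) T_A=(-9.6291,77.8271) T_B=(-26.1930,78.5047) sweep=160.8502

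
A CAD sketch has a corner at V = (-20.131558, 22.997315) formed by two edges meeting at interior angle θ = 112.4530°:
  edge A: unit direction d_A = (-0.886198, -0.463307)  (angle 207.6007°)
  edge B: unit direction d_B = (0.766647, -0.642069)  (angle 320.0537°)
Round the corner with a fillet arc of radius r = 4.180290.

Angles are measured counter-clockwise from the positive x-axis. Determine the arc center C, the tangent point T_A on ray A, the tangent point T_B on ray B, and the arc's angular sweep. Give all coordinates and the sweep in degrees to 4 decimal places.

center=(-20.6723,17.9975) T_A=(-22.6091,21.7021) T_B=(-17.9883,21.2023) sweep=67.5470

bisector direction at 263.8272° = (-0.107527,-0.994202)
center distance |VC| = r/sin(θ/2) = 4.180290/sin(56.2265°) = 5.028971
C = V + |VC|·bis = (-20.6723,17.9975)
T_A = V + ((C−V)·d_A)·d_A = V + 2.7957·d_A = (-22.6091,21.7021)
T_B = V + ((C−V)·d_B)·d_B = V + 2.7957·d_B = (-17.9883,21.2023)
sweep = 180° − θ = 67.5470°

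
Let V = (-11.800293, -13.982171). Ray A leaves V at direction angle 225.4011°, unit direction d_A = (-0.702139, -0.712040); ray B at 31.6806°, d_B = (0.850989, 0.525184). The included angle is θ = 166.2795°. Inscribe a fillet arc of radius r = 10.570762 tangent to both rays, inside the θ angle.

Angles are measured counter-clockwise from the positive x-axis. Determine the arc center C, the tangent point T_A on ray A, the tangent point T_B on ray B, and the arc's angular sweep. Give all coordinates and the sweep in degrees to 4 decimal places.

bisector direction at 308.5409° = (0.623072,-0.782164)
center distance |VC| = r/sin(θ/2) = 10.570762/sin(83.1398°) = 10.646990
C = V + |VC|·bis = (-5.1664,-22.3099)
T_A = V + ((C−V)·d_A)·d_A = V + 1.2718·d_A = (-12.6932,-14.8877)
T_B = V + ((C−V)·d_B)·d_B = V + 1.2718·d_B = (-10.7180,-13.3143)
sweep = 180° − θ = 13.7205°

center=(-5.1664,-22.3099) T_A=(-12.6932,-14.8877) T_B=(-10.7180,-13.3143) sweep=13.7205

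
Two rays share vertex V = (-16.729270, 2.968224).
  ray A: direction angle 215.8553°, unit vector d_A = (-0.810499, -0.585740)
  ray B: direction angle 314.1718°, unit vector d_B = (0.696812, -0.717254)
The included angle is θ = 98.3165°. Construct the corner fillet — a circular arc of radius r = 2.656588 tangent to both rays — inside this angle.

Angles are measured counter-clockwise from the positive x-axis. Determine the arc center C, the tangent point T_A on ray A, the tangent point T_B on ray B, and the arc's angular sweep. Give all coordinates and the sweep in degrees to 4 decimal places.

bisector direction at 265.0136° = (-0.086920,-0.996215)
center distance |VC| = r/sin(θ/2) = 2.656588/sin(49.1583°) = 3.511596
C = V + |VC|·bis = (-17.0345,-0.5301)
T_A = V + ((C−V)·d_A)·d_A = V + 2.2965·d_A = (-18.5906,1.6231)
T_B = V + ((C−V)·d_B)·d_B = V + 2.2965·d_B = (-15.1291,1.3211)
sweep = 180° − θ = 81.6835°

center=(-17.0345,-0.5301) T_A=(-18.5906,1.6231) T_B=(-15.1291,1.3211) sweep=81.6835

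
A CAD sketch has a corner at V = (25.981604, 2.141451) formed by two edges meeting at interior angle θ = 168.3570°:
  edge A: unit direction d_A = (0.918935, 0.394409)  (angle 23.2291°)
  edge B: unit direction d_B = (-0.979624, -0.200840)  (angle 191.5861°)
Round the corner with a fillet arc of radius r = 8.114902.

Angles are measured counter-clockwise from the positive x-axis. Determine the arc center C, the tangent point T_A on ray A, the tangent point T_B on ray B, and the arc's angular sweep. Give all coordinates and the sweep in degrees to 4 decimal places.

center=(23.5413,9.9248) T_A=(26.7419,2.4678) T_B=(25.1711,1.9753) sweep=11.6430

bisector direction at 107.4076° = (-0.299167,0.954201)
center distance |VC| = r/sin(θ/2) = 8.114902/sin(84.1785°) = 8.156970
C = V + |VC|·bis = (23.5413,9.9248)
T_A = V + ((C−V)·d_A)·d_A = V + 0.8274·d_A = (26.7419,2.4678)
T_B = V + ((C−V)·d_B)·d_B = V + 0.8274·d_B = (25.1711,1.9753)
sweep = 180° − θ = 11.6430°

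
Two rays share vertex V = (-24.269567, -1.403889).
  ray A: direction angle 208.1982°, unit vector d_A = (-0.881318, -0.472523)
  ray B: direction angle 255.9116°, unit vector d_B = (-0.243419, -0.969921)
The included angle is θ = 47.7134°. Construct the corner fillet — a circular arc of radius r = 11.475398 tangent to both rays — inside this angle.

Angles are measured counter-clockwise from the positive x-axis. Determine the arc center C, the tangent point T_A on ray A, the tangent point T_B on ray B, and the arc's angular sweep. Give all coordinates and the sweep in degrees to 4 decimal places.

bisector direction at 232.0549° = (-0.614906,-0.788600)
center distance |VC| = r/sin(θ/2) = 11.475398/sin(23.8567°) = 28.372809
C = V + |VC|·bis = (-41.7162,-23.7787)
T_A = V + ((C−V)·d_A)·d_A = V + 25.9486·d_A = (-47.1386,-13.6652)
T_B = V + ((C−V)·d_B)·d_B = V + 25.9486·d_B = (-30.5859,-26.5720)
sweep = 180° − θ = 132.2866°

center=(-41.7162,-23.7787) T_A=(-47.1386,-13.6652) T_B=(-30.5859,-26.5720) sweep=132.2866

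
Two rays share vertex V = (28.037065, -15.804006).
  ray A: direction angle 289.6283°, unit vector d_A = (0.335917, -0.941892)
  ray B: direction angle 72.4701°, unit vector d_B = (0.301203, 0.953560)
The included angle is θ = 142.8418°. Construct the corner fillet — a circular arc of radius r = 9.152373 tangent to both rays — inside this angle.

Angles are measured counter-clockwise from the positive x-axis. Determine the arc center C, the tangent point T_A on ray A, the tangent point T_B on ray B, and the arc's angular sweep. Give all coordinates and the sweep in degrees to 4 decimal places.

center=(37.6910,-15.6272) T_A=(29.0705,-18.7016) T_B=(28.9637,-12.8705) sweep=37.1582

bisector direction at 1.0492° = (0.999832,0.018311)
center distance |VC| = r/sin(θ/2) = 9.152373/sin(71.4209°) = 9.655576
C = V + |VC|·bis = (37.6910,-15.6272)
T_A = V + ((C−V)·d_A)·d_A = V + 3.0764·d_A = (29.0705,-18.7016)
T_B = V + ((C−V)·d_B)·d_B = V + 3.0764·d_B = (28.9637,-12.8705)
sweep = 180° − θ = 37.1582°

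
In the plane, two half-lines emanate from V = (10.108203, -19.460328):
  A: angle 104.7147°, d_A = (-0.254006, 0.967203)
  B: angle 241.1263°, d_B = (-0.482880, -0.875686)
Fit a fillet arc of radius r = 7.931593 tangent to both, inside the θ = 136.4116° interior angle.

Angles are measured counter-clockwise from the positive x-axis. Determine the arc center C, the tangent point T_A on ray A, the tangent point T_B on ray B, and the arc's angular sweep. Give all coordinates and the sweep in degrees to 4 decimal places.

bisector direction at 172.9205° = (-0.992376,0.123246)
center distance |VC| = r/sin(θ/2) = 7.931593/sin(68.2058°) = 8.542157
C = V + |VC|·bis = (1.6312,-18.4075)
T_A = V + ((C−V)·d_A)·d_A = V + 3.1715·d_A = (9.3026,-16.3929)
T_B = V + ((C−V)·d_B)·d_B = V + 3.1715·d_B = (8.5768,-22.2375)
sweep = 180° − θ = 43.5884°

center=(1.6312,-18.4075) T_A=(9.3026,-16.3929) T_B=(8.5768,-22.2375) sweep=43.5884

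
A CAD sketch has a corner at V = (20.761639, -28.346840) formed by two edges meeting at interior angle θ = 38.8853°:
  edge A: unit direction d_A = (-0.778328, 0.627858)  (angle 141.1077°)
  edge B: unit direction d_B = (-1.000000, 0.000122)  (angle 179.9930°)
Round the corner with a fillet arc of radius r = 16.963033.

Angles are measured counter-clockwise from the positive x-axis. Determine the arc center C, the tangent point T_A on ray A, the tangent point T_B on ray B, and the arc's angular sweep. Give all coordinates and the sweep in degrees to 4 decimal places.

center=(-27.2912,-11.3779) T_A=(-16.6408,1.8249) T_B=(-27.2933,-28.3410) sweep=141.1147

bisector direction at 160.5504° = (-0.942934,0.332978)
center distance |VC| = r/sin(θ/2) = 16.963033/sin(19.4427°) = 50.960981
C = V + |VC|·bis = (-27.2912,-11.3779)
T_A = V + ((C−V)·d_A)·d_A = V + 48.0549·d_A = (-16.6408,1.8249)
T_B = V + ((C−V)·d_B)·d_B = V + 48.0549·d_B = (-27.2933,-28.3410)
sweep = 180° − θ = 141.1147°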